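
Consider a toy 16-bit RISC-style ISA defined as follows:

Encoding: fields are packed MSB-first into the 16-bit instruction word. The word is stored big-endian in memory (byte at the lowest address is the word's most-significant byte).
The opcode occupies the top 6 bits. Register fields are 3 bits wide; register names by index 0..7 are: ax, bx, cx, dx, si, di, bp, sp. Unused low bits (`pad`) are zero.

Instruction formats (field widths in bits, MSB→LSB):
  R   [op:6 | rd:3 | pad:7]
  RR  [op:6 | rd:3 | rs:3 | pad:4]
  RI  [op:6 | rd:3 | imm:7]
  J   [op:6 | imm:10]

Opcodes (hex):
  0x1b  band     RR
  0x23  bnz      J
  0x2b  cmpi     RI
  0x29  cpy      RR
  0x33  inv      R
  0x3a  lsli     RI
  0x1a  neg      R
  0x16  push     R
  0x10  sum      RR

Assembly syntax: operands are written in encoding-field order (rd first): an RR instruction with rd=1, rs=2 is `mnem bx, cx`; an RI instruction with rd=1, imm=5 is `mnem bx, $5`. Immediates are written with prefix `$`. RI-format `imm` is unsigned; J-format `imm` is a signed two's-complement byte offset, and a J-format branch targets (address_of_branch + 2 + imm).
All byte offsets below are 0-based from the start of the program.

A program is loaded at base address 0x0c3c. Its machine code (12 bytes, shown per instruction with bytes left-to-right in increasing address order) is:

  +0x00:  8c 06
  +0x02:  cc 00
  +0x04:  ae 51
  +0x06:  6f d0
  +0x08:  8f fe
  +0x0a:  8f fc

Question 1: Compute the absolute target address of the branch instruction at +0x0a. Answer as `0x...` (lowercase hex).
0x0c44

@+0a  big-endian(8f fc) = 0x8ffc
  op=0x8ffc>>10=0x23 ⇒ bnz (J)
  imm: (w>>0)&0x3ff=0x3fc (s10→-4) → $-4
  target = base 0x0c3c + off 0x0a + 2 + imm -4 = 0x0c44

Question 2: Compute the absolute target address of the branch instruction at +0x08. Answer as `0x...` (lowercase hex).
off 0x08: read 8f fe as big → 0x8ffe
  opcode bits[15:10]=0x23: bnz/J
  [9:0] imm=1022 (s10→-2) = $-2
  target = base 0x0c3c + off 0x08 + 2 + imm -2 = 0x0c44

0x0c44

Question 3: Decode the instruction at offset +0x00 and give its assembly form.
bnz $6

+0x00: 8c 06 ⇒ word 0x8c06 (big)
  op=0x8c06>>10=0x23 ⇒ bnz (J)
  imm@[9:0]=0x6 ⇒ $6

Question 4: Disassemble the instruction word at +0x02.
[02] cc 00 → 0xcc00
  op=0xcc00>>10=0x33 ⇒ inv (R)
  [9:7] rd=0 = ax

inv ax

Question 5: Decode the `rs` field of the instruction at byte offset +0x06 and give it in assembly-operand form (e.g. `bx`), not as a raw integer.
off 0x06: read 6f d0 as big → 0x6fd0
  opcode bits[15:10]=0x1b: band/RR
  rd: (w>>7)&0x7=0x7 → sp
  rs: (w>>4)&0x7=0x5 → di

di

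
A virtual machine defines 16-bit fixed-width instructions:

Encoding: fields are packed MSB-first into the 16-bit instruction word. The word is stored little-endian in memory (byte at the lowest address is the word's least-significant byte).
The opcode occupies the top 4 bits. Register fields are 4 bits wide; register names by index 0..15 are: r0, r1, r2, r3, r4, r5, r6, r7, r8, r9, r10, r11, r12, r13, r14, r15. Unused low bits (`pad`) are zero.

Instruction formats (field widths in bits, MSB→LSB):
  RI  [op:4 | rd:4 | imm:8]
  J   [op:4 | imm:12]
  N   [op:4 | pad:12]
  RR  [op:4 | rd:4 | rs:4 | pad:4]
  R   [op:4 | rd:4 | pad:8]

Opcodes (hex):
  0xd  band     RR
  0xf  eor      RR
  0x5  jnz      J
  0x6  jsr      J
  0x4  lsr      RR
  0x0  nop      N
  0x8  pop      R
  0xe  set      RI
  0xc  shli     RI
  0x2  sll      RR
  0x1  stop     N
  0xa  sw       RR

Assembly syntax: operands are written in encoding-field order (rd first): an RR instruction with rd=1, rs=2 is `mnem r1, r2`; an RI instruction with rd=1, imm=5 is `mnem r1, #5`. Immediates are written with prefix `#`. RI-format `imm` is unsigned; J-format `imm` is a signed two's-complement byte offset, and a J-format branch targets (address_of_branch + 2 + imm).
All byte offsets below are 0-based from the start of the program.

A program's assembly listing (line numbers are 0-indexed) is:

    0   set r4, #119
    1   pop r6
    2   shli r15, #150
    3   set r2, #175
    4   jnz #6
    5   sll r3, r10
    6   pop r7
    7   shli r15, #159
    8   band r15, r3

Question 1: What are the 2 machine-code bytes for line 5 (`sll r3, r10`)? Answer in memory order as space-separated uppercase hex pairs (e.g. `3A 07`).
5. sll fields op=0x2:4|rd=3:4|rs=10:4|pad=0:4 → word 23a0h → a0 23

A0 23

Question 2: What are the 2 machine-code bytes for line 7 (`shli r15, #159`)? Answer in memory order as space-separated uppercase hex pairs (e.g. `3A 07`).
9F CF

7. shli fields op=0xc:4|rd=15:4|imm=159:8 → word cf9fh → 9f cf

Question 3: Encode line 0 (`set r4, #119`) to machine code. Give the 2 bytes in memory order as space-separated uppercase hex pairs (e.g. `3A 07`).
line 0 (set): pack op=0xe:4|rd=4:4|imm=119:8 = 0xe477; little→ 77 e4

77 E4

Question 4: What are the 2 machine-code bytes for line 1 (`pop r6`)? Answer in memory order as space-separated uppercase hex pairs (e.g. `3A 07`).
00 86

1. pop fields op=0x8:4|rd=6:4|pad=0:8 → word 8600h → 00 86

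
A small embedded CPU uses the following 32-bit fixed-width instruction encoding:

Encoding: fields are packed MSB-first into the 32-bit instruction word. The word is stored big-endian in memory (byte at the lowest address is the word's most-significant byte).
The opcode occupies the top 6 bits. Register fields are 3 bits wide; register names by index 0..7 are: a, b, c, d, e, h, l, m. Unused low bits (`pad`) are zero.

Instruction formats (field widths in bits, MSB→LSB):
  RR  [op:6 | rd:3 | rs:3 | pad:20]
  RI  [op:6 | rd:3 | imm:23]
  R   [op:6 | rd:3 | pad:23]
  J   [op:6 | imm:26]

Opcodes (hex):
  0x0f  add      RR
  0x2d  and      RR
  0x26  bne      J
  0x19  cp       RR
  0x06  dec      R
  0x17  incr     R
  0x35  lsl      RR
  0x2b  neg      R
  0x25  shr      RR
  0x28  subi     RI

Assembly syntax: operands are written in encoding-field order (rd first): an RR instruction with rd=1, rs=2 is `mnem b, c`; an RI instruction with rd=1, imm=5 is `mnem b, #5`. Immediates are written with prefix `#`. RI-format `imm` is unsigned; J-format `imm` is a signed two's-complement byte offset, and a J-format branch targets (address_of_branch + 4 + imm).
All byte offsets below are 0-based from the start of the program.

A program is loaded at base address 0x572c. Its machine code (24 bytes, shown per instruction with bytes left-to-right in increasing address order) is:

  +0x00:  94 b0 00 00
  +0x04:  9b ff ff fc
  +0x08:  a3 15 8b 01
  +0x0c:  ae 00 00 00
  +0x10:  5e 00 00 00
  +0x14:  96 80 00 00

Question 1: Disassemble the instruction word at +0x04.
off 0x04: read 9b ff ff fc as big → 0x9bfffffc
  op=0x9bfffffc>>26=0x26 ⇒ bne (J)
  imm: (w>>0)&0x3ffffff=0x3fffffc (s26→-4) → #-4

bne #-4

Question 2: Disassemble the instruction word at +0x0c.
+0x0c: ae 00 00 00 ⇒ word 0xae000000 (big)
  op=0xae000000>>26=0x2b ⇒ neg (R)
  rd: (w>>23)&0x7=0x4 → e

neg e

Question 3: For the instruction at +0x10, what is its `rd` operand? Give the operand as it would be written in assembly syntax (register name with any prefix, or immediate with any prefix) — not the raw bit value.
+0x10: 5e 00 00 00 ⇒ word 0x5e000000 (big)
  op=0x5e000000>>26=0x17 ⇒ incr (R)
  rd@[25:23]=0x4 ⇒ e

e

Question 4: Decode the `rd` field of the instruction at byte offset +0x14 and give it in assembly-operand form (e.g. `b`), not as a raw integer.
off 0x14: read 96 80 00 00 as big → 0x96800000
  op=0x96800000>>26=0x25 ⇒ shr (RR)
  [25:23] rd=5 = h
  [22:20] rs=0 = a

h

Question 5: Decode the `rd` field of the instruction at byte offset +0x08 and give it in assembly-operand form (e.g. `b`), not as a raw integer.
l

off 0x08: read a3 15 8b 01 as big → 0xa3158b01
  opcode bits[31:26]=0x28: subi/RI
  rd: (w>>23)&0x7=0x6 → l
  imm: (w>>0)&0x7fffff=0x158b01 → #1411841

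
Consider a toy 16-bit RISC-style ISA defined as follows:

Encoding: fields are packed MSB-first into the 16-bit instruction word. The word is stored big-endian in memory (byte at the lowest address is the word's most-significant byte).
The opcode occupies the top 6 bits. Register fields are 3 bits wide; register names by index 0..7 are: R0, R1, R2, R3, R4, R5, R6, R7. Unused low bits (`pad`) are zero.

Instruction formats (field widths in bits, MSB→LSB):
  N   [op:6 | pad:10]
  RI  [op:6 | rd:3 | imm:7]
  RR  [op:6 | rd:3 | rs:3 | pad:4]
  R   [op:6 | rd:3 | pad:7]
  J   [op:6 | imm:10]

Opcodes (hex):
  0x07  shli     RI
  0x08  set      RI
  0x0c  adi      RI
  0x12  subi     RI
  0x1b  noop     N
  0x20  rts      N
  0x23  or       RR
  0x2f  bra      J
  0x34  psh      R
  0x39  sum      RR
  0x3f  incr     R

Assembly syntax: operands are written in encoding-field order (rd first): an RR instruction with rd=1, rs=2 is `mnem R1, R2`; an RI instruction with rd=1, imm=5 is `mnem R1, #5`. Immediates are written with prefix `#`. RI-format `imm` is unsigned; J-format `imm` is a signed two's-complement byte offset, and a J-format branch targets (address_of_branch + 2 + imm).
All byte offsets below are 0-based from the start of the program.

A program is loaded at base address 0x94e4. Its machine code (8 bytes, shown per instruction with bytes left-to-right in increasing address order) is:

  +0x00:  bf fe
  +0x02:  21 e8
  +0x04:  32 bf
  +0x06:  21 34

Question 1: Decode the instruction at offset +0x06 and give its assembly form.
set R2, #52

@+06  big-endian(21 34) = 0x2134
  op=0x2134>>10=0x8 ⇒ set (RI)
  [9:7] rd=2 = R2
  [6:0] imm=52 = #52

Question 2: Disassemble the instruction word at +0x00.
+0x00: bf fe ⇒ word 0xbffe (big)
  top 6b → 0x2f → bra [J]
  imm: (w>>0)&0x3ff=0x3fe (s10→-2) → #-2

bra #-2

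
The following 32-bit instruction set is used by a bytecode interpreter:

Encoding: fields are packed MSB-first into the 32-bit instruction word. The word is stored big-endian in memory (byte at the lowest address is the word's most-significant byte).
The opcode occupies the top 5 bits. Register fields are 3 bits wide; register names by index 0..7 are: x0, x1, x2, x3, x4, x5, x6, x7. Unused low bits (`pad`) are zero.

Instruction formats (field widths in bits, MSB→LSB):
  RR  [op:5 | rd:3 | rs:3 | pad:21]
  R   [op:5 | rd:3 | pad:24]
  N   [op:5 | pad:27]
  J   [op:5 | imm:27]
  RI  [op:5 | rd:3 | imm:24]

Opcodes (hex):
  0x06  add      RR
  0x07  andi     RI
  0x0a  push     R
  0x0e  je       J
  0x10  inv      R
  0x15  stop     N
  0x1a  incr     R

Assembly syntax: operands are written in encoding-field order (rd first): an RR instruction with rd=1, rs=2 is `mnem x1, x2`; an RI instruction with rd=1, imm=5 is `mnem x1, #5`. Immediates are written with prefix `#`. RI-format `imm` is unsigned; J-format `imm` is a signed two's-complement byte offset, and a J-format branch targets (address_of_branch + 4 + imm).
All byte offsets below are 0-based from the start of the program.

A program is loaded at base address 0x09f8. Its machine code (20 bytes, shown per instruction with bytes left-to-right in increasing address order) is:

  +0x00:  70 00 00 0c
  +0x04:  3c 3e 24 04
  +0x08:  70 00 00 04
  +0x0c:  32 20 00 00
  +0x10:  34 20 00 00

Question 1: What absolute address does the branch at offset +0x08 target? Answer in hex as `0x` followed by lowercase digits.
+0x08: 70 00 00 04 ⇒ word 0x70000004 (big)
  top 5b → 0xe → je [J]
  [26:0] imm=4 = #4
  target = base 0x09f8 + off 0x08 + 4 + imm 4 = 0x0a08

0x0a08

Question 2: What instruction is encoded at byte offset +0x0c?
+0x0c: 32 20 00 00 ⇒ word 0x32200000 (big)
  top 5b → 0x6 → add [RR]
  [26:24] rd=2 = x2
  [23:21] rs=1 = x1

add x2, x1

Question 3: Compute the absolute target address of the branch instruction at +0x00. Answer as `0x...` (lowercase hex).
off 0x00: read 70 00 00 0c as big → 0x7000000c
  top 5b → 0xe → je [J]
  [26:0] imm=12 = #12
  target = base 0x09f8 + off 0x00 + 4 + imm 12 = 0x0a08

0x0a08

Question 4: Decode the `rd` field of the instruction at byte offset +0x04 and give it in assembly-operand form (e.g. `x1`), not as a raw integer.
x4

@+04  big-endian(3c 3e 24 04) = 0x3c3e2404
  op=0x3c3e2404>>27=0x7 ⇒ andi (RI)
  [26:24] rd=4 = x4
  [23:0] imm=4072452 = #4072452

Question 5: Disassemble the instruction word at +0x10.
[10] 34 20 00 00 → 0x34200000
  top 5b → 0x6 → add [RR]
  rd@[26:24]=0x4 ⇒ x4
  rs@[23:21]=0x1 ⇒ x1

add x4, x1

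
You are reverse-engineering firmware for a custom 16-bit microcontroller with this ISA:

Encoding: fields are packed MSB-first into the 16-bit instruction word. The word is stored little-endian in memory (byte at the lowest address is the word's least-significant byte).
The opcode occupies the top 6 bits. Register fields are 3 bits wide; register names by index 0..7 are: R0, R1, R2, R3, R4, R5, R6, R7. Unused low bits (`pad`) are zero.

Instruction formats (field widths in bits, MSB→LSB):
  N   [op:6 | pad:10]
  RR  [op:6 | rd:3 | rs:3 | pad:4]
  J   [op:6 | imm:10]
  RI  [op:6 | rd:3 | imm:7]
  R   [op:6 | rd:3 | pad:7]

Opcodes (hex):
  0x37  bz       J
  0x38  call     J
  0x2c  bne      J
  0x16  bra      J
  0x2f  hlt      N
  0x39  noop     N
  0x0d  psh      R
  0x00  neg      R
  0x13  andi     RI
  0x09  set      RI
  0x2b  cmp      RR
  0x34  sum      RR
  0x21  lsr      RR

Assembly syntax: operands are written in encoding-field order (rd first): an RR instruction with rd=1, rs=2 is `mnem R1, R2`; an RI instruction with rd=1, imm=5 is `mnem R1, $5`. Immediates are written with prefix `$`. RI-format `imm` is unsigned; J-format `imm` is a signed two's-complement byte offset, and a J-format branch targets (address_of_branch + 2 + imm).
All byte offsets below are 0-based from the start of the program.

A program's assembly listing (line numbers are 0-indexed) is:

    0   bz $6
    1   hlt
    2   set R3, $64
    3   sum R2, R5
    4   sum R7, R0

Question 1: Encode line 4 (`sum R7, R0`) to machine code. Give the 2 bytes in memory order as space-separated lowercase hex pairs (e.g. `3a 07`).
80 d3

line 4 (sum): pack op=0x34:6|rd=7:3|rs=0:3|pad=0:4 = 0xd380; little→ 80 d3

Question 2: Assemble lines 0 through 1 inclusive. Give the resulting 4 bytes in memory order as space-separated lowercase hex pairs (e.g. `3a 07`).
06 dc 00 bc

L0: bz op=0x37:6|imm=6:10 ⇒ 0xdc06 ⇒ little 06 dc
L1: hlt op=0x2f:6|pad=0:10 ⇒ 0xbc00 ⇒ little 00 bc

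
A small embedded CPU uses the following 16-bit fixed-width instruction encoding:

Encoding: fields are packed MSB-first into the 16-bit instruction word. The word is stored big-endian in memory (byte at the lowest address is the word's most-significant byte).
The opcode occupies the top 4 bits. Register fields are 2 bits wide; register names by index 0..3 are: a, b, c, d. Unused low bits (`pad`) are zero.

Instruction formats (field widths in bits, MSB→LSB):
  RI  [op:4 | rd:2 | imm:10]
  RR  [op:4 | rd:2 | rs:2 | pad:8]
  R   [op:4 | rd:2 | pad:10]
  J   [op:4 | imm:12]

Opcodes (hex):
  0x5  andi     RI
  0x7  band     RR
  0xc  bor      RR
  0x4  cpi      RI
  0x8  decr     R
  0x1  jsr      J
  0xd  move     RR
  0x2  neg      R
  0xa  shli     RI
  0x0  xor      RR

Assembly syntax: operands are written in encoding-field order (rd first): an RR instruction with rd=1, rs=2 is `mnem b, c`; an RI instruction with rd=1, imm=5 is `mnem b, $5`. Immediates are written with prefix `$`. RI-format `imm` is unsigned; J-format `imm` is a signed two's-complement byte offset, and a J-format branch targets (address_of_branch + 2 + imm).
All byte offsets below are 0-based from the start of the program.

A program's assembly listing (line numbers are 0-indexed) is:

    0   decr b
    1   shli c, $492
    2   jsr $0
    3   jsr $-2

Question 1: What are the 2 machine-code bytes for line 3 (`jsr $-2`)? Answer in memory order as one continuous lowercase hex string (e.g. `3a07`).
3. jsr fields op=0x1:4|imm=-2:12 → word 1ffeh → 1f fe

1ffe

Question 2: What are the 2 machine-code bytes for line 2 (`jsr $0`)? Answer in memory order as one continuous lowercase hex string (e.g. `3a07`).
line 2 (jsr): pack op=0x1:4|imm=0:12 = 0x1000; big→ 10 00

1000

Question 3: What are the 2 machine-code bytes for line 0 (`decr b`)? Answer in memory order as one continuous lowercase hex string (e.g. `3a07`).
8400

line 0 (decr): pack op=0x8:4|rd=1:2|pad=0:10 = 0x8400; big→ 84 00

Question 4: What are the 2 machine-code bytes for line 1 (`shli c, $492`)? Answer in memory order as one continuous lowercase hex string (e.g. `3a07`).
a9ec

line 1 (shli): pack op=0xa:4|rd=2:2|imm=492:10 = 0xa9ec; big→ a9 ec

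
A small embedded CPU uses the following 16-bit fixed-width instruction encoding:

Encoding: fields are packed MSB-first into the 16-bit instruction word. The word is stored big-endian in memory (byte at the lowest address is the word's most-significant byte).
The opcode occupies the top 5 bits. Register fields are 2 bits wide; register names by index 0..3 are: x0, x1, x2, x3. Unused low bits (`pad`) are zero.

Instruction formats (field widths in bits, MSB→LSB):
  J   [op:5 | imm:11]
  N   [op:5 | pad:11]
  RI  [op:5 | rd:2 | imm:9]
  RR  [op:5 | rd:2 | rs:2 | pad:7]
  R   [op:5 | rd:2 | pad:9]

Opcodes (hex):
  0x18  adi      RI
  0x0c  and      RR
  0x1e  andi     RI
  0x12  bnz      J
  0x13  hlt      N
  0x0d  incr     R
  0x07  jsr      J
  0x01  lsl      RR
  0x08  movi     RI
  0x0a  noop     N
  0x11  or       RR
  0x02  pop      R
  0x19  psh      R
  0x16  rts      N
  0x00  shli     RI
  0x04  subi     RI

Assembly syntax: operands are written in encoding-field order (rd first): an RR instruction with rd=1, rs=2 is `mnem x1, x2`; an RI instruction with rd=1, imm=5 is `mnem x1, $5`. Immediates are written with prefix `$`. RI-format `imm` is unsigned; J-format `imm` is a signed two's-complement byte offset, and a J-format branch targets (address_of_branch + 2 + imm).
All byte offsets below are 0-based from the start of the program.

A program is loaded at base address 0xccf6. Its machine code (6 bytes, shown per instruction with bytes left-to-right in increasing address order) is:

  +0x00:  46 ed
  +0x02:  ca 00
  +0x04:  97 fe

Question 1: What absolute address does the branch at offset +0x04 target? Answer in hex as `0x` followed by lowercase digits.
+0x04: 97 fe ⇒ word 0x97fe (big)
  op=0x97fe>>11=0x12 ⇒ bnz (J)
  imm@[10:0]=0x7fe (s11→-2) ⇒ $-2
  target = base 0xccf6 + off 0x04 + 2 + imm -2 = 0xccfa

0xccfa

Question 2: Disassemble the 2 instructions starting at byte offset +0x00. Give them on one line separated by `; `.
[00] 46 ed → 0x46ed
  opcode bits[15:11]=0x8: movi/RI
  rd: (w>>9)&0x3=0x3 → x3
  imm: (w>>0)&0x1ff=0xed → $237
[02] ca 00 → 0xca00
  opcode bits[15:11]=0x19: psh/R
  rd: (w>>9)&0x3=0x1 → x1

movi x3, $237; psh x1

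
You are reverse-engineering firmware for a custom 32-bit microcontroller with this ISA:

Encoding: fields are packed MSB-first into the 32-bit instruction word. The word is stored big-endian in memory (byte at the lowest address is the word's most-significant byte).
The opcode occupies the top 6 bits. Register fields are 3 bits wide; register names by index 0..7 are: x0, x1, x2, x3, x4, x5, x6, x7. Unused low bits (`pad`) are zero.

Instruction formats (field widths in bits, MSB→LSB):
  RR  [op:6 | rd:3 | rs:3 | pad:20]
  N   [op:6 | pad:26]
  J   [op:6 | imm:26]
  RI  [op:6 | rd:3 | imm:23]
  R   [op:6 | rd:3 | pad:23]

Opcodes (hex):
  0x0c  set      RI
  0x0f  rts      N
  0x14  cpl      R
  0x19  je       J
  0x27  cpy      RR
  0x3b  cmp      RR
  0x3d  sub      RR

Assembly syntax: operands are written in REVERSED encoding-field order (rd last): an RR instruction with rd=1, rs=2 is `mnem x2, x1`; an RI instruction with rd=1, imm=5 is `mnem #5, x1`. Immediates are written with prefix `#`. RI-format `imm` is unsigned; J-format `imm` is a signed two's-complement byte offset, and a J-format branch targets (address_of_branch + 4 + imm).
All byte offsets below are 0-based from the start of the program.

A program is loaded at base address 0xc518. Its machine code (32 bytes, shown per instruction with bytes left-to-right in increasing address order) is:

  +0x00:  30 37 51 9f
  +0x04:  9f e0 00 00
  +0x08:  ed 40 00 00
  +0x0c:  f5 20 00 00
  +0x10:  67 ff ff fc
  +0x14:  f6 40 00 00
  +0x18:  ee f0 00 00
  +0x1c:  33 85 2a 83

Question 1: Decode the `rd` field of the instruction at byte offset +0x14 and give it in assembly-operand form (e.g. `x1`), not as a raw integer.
x4

+0x14: f6 40 00 00 ⇒ word 0xf6400000 (big)
  opcode bits[31:26]=0x3d: sub/RR
  rd: (w>>23)&0x7=0x4 → x4
  rs: (w>>20)&0x7=0x4 → x4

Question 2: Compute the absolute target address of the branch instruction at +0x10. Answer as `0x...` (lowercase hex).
+0x10: 67 ff ff fc ⇒ word 0x67fffffc (big)
  opcode bits[31:26]=0x19: je/J
  imm@[25:0]=0x3fffffc (s26→-4) ⇒ #-4
  target = base 0xc518 + off 0x10 + 4 + imm -4 = 0xc528

0xc528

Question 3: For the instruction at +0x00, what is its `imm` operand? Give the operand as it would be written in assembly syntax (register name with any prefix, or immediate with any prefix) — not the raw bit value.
@+00  big-endian(30 37 51 9f) = 0x3037519f
  op=0x3037519f>>26=0xc ⇒ set (RI)
  rd@[25:23]=0x0 ⇒ x0
  imm@[22:0]=0x37519f ⇒ #3625375

#3625375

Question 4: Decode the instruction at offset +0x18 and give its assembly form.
cmp x7, x5

off 0x18: read ee f0 00 00 as big → 0xeef00000
  opcode bits[31:26]=0x3b: cmp/RR
  rd: (w>>23)&0x7=0x5 → x5
  rs: (w>>20)&0x7=0x7 → x7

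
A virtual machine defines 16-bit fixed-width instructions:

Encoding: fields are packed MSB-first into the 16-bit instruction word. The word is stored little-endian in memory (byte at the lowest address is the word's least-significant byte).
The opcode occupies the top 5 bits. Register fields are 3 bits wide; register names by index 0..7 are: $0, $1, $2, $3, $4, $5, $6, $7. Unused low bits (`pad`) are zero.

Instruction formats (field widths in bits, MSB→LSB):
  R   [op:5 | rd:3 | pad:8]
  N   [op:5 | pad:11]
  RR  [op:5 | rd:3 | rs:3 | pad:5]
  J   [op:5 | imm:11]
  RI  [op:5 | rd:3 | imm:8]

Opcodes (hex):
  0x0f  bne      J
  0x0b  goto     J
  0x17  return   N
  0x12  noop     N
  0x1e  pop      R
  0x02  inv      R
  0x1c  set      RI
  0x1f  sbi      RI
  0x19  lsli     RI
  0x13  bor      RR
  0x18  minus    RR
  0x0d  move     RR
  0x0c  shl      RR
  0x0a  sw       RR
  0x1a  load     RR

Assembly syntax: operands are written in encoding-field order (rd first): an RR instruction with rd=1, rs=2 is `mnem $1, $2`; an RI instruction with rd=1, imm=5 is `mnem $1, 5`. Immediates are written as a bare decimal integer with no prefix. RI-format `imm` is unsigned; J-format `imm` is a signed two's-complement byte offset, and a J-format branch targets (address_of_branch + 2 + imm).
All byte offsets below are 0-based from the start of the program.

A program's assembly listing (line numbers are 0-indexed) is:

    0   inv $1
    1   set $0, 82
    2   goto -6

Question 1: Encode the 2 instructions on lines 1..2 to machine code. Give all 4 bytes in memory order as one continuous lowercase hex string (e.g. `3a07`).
L1: set op=0x1c:5|rd=0:3|imm=82:8 ⇒ 0xe052 ⇒ little 52 e0
L2: goto op=0xb:5|imm=-6:11 ⇒ 0x5ffa ⇒ little fa 5f

52e0fa5f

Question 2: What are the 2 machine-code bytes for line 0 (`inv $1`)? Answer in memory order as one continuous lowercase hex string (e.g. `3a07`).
0011

line 0 (inv): pack op=0x2:5|rd=1:3|pad=0:8 = 0x1100; little→ 00 11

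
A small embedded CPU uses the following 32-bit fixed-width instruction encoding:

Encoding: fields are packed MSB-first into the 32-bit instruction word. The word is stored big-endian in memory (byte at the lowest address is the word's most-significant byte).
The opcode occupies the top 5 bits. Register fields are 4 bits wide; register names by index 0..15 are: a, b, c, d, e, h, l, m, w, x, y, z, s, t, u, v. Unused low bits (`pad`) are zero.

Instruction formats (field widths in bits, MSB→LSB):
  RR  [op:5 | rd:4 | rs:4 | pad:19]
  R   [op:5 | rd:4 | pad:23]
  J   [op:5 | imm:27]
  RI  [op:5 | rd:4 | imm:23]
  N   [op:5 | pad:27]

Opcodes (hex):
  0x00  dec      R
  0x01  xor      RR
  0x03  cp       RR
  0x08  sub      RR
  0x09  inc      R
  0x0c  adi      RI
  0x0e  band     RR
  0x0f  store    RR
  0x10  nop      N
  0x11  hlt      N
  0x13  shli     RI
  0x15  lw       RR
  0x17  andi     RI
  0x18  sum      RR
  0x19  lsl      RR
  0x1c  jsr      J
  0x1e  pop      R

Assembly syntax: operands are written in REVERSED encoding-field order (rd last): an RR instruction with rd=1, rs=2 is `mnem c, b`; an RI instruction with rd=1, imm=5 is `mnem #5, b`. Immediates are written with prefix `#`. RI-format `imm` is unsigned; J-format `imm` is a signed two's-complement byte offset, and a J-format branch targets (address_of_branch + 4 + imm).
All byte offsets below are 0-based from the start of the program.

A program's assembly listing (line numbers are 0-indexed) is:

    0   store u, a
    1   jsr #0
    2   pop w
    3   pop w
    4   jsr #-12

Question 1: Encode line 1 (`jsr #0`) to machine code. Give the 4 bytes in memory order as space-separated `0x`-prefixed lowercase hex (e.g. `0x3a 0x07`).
1. jsr fields op=0x1c:5|imm=0:27 → word e0000000h → e0 00 00 00

0xe0 0x00 0x00 0x00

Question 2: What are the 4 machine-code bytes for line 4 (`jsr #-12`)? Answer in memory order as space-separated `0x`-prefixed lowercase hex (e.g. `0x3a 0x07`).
4. jsr fields op=0x1c:5|imm=-12:27 → word e7fffff4h → e7 ff ff f4

0xe7 0xff 0xff 0xf4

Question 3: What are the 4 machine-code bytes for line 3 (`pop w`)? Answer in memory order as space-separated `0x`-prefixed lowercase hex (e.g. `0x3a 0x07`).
0xf4 0x00 0x00 0x00

3. pop fields op=0x1e:5|rd=8:4|pad=0:23 → word f4000000h → f4 00 00 00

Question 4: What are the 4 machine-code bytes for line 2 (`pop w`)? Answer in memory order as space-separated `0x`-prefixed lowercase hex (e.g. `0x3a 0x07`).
0xf4 0x00 0x00 0x00

2. pop fields op=0x1e:5|rd=8:4|pad=0:23 → word f4000000h → f4 00 00 00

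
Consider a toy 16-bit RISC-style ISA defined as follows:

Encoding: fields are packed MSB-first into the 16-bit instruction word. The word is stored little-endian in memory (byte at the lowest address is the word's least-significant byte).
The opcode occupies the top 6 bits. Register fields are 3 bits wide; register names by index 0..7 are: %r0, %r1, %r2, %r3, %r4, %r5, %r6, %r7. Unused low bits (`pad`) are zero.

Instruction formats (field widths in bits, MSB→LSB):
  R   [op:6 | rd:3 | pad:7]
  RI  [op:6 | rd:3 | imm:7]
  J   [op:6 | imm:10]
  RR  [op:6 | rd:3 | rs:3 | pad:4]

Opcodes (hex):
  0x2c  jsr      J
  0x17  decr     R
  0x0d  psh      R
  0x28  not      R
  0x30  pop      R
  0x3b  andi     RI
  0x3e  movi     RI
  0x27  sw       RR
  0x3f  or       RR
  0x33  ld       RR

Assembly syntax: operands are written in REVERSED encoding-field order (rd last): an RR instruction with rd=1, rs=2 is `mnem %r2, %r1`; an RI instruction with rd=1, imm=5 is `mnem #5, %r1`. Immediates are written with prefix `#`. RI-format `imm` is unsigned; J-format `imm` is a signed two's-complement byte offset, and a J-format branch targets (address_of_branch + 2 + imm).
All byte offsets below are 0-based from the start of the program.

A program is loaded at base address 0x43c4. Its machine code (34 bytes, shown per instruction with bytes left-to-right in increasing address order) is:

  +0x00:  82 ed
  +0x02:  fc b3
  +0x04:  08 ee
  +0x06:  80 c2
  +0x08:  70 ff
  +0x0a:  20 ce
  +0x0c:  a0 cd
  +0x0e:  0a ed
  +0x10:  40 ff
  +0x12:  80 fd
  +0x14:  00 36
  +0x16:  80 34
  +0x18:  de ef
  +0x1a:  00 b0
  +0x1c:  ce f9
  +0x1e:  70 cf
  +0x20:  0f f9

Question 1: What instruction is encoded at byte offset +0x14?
+0x14: 00 36 ⇒ word 0x3600 (little)
  opcode bits[15:10]=0xd: psh/R
  rd: (w>>7)&0x7=0x4 → %r4

psh %r4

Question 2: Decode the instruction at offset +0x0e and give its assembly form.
@+0e  little-endian(0a ed) = 0xed0a
  top 6b → 0x3b → andi [RI]
  rd@[9:7]=0x2 ⇒ %r2
  imm@[6:0]=0xa ⇒ #10

andi #10, %r2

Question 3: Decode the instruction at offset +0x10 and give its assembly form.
or %r4, %r6

@+10  little-endian(40 ff) = 0xff40
  opcode bits[15:10]=0x3f: or/RR
  rd: (w>>7)&0x7=0x6 → %r6
  rs: (w>>4)&0x7=0x4 → %r4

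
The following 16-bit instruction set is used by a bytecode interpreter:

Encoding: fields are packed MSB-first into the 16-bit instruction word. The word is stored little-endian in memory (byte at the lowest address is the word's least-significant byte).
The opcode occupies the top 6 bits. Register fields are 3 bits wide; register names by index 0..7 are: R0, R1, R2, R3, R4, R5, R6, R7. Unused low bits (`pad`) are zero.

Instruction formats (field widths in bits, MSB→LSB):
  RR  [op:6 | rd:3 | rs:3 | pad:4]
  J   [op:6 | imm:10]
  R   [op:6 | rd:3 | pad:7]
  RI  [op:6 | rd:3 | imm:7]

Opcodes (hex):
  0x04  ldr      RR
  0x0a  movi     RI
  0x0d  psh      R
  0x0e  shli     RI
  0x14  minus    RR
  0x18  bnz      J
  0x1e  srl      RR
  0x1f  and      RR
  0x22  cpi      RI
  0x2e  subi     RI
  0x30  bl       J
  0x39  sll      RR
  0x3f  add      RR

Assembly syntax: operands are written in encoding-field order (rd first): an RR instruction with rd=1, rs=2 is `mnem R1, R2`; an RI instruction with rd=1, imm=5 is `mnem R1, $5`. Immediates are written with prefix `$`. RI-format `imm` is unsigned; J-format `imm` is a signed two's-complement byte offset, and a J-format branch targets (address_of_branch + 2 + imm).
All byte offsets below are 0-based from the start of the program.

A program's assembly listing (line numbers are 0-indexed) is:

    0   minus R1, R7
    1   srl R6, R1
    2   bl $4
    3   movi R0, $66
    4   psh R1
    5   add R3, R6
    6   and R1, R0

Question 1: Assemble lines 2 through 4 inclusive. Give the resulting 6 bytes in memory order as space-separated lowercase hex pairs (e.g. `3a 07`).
04 c0 42 28 80 34

2. bl fields op=0x30:6|imm=4:10 → word c004h → 04 c0
3. movi fields op=0xa:6|rd=0:3|imm=66:7 → word 2842h → 42 28
4. psh fields op=0xd:6|rd=1:3|pad=0:7 → word 3480h → 80 34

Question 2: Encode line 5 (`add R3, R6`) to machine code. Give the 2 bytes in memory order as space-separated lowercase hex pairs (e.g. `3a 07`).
e0 fd

line 5 (add): pack op=0x3f:6|rd=3:3|rs=6:3|pad=0:4 = 0xfde0; little→ e0 fd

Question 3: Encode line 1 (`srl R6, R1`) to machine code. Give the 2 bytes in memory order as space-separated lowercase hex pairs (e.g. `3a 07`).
L1: srl op=0x1e:6|rd=6:3|rs=1:3|pad=0:4 ⇒ 0x7b10 ⇒ little 10 7b

10 7b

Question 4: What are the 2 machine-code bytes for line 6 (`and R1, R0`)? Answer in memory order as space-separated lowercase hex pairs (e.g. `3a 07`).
80 7c

6. and fields op=0x1f:6|rd=1:3|rs=0:3|pad=0:4 → word 7c80h → 80 7c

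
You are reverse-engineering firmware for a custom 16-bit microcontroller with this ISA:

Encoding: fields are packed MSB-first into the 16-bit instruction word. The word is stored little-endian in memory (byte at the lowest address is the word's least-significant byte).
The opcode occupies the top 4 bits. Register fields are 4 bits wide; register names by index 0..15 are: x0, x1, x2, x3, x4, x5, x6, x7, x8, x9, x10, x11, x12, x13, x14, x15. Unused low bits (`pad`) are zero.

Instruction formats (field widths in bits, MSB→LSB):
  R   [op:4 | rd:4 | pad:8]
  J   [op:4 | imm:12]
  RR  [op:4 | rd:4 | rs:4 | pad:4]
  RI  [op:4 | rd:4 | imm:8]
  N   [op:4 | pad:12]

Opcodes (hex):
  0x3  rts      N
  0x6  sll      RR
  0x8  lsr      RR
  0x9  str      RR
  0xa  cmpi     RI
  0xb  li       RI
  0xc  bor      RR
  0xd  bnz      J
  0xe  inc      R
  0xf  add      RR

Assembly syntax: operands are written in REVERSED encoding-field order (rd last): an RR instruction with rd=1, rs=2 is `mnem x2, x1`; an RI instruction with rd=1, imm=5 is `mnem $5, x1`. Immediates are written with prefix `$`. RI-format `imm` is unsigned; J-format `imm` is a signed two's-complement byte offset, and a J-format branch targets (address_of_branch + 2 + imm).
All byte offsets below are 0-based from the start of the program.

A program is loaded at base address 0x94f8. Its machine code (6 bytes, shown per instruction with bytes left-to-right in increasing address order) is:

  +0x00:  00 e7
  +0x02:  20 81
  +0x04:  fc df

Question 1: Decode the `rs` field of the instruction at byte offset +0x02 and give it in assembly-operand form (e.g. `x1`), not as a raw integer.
+0x02: 20 81 ⇒ word 0x8120 (little)
  top 4b → 0x8 → lsr [RR]
  rd: (w>>8)&0xf=0x1 → x1
  rs: (w>>4)&0xf=0x2 → x2

x2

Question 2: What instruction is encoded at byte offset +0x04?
bnz $-4

[04] fc df → 0xdffc
  opcode bits[15:12]=0xd: bnz/J
  imm: (w>>0)&0xfff=0xffc (s12→-4) → $-4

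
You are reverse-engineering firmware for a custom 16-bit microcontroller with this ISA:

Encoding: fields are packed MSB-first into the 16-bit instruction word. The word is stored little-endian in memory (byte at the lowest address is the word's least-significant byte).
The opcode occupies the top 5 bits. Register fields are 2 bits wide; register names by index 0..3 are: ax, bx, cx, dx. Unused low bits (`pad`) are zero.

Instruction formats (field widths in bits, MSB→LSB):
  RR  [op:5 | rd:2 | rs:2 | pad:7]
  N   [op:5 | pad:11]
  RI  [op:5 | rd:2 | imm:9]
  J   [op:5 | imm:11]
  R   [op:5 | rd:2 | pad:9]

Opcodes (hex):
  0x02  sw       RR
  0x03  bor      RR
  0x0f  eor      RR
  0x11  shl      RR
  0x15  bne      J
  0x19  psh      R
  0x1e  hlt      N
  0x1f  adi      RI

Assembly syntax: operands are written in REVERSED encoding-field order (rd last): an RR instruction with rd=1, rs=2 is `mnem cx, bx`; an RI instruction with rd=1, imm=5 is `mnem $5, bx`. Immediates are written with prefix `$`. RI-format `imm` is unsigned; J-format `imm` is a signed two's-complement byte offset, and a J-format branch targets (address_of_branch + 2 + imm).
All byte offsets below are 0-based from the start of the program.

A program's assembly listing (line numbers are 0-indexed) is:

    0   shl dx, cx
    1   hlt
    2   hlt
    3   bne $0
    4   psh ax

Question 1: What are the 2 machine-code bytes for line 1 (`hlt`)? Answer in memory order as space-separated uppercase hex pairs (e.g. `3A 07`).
L1: hlt op=0x1e:5|pad=0:11 ⇒ 0xf000 ⇒ little 00 f0

00 F0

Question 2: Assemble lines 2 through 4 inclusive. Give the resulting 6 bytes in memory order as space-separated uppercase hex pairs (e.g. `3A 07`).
2. hlt fields op=0x1e:5|pad=0:11 → word f000h → 00 f0
3. bne fields op=0x15:5|imm=0:11 → word a800h → 00 a8
4. psh fields op=0x19:5|rd=0:2|pad=0:9 → word c800h → 00 c8

00 F0 00 A8 00 C8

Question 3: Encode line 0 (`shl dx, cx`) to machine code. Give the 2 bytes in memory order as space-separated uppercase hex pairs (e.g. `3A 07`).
80 8D

L0: shl op=0x11:5|rd=2:2|rs=3:2|pad=0:7 ⇒ 0x8d80 ⇒ little 80 8d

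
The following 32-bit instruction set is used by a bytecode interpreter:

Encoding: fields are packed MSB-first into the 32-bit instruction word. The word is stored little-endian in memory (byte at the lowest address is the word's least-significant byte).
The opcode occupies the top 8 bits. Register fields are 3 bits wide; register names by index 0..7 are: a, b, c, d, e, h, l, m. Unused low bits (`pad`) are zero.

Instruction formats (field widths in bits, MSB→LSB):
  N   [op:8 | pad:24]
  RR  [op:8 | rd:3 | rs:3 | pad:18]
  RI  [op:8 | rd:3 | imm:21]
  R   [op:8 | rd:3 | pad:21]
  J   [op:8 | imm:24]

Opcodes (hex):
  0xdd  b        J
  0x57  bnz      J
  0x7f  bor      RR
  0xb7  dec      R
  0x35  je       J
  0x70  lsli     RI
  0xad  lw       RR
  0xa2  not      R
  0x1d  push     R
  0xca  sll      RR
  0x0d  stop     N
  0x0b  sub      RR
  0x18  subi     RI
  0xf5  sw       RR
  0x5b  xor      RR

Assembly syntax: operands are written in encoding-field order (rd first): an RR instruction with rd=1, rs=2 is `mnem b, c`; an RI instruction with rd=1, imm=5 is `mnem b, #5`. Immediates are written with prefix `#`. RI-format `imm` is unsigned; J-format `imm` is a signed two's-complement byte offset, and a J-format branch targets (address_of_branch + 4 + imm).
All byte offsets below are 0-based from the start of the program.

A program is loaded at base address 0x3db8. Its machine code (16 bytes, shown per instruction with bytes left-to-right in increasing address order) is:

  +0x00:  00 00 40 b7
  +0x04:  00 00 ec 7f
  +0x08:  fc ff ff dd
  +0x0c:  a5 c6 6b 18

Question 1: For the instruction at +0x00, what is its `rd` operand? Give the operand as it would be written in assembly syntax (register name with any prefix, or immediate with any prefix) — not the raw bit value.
+0x00: 00 00 40 b7 ⇒ word 0xb7400000 (little)
  op=0xb7400000>>24=0xb7 ⇒ dec (R)
  [23:21] rd=2 = c

c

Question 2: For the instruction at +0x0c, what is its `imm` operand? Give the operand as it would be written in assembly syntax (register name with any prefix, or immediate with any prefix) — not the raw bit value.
#771749

off 0x0c: read a5 c6 6b 18 as little → 0x186bc6a5
  op=0x186bc6a5>>24=0x18 ⇒ subi (RI)
  rd@[23:21]=0x3 ⇒ d
  imm@[20:0]=0xbc6a5 ⇒ #771749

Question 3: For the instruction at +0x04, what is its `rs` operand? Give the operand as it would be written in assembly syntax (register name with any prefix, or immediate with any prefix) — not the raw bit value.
d

off 0x04: read 00 00 ec 7f as little → 0x7fec0000
  op=0x7fec0000>>24=0x7f ⇒ bor (RR)
  rd: (w>>21)&0x7=0x7 → m
  rs: (w>>18)&0x7=0x3 → d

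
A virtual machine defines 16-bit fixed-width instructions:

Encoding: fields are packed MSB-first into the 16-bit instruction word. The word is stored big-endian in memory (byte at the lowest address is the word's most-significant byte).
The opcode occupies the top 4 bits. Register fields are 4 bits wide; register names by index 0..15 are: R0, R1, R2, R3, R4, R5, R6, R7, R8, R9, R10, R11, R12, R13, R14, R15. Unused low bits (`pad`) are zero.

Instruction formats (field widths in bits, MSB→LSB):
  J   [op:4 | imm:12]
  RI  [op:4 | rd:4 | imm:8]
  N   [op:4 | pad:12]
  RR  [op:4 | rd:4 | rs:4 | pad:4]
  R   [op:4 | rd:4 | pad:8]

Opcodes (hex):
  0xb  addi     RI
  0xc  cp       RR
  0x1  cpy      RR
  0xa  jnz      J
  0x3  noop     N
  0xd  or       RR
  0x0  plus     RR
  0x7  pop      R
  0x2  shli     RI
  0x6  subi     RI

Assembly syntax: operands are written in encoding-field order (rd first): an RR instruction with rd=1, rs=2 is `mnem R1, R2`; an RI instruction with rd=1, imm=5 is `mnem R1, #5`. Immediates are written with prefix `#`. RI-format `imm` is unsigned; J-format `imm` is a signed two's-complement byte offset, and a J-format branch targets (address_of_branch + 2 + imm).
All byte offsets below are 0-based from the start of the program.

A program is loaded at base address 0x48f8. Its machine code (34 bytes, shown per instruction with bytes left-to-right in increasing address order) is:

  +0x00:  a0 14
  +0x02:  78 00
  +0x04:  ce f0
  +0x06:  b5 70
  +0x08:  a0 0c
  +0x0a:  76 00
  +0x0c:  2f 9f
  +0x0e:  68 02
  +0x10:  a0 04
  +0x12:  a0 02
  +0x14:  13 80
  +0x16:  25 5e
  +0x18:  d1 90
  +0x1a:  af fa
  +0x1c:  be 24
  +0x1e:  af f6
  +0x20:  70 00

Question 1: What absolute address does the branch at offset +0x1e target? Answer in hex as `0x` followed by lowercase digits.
0x490e

[1e] af f6 → 0xaff6
  op=0xaff6>>12=0xa ⇒ jnz (J)
  [11:0] imm=4086 (s12→-10) = #-10
  target = base 0x48f8 + off 0x1e + 2 + imm -10 = 0x490e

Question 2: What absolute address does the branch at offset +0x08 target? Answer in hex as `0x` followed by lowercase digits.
0x490e

[08] a0 0c → 0xa00c
  top 4b → 0xa → jnz [J]
  imm: (w>>0)&0xfff=0xc → #12
  target = base 0x48f8 + off 0x08 + 2 + imm 12 = 0x490e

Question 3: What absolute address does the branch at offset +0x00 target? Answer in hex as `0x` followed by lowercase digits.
[00] a0 14 → 0xa014
  op=0xa014>>12=0xa ⇒ jnz (J)
  imm: (w>>0)&0xfff=0x14 → #20
  target = base 0x48f8 + off 0x00 + 2 + imm 20 = 0x490e

0x490e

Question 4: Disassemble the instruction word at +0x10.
+0x10: a0 04 ⇒ word 0xa004 (big)
  top 4b → 0xa → jnz [J]
  imm: (w>>0)&0xfff=0x4 → #4

jnz #4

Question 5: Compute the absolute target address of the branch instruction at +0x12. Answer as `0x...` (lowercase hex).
+0x12: a0 02 ⇒ word 0xa002 (big)
  top 4b → 0xa → jnz [J]
  imm: (w>>0)&0xfff=0x2 → #2
  target = base 0x48f8 + off 0x12 + 2 + imm 2 = 0x490e

0x490e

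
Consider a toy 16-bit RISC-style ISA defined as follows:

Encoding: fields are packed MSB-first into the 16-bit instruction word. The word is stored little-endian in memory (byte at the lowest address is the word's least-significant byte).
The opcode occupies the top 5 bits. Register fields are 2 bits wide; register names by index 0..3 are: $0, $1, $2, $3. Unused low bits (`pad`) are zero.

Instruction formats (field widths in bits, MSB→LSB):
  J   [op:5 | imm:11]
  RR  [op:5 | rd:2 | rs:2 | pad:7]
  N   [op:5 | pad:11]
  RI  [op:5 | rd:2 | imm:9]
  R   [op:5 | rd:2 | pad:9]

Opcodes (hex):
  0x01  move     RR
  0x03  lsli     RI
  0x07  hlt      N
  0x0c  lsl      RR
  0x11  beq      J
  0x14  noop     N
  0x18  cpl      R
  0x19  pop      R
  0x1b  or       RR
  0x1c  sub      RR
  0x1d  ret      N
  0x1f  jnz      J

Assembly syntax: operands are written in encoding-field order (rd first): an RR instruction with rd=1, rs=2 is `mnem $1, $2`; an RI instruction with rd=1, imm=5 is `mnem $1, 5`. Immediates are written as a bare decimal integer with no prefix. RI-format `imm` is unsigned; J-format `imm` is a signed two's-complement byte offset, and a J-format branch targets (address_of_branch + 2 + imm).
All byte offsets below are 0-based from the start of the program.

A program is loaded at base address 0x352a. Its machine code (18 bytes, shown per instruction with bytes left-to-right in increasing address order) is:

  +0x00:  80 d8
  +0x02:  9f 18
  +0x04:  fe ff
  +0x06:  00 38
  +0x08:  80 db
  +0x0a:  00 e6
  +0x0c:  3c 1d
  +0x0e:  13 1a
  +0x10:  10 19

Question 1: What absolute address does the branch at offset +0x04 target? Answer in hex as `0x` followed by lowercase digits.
[04] fe ff → 0xfffe
  opcode bits[15:11]=0x1f: jnz/J
  imm: (w>>0)&0x7ff=0x7fe (s11→-2) → -2
  target = base 0x352a + off 0x04 + 2 + imm -2 = 0x352e

0x352e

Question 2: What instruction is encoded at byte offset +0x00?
+0x00: 80 d8 ⇒ word 0xd880 (little)
  op=0xd880>>11=0x1b ⇒ or (RR)
  rd: (w>>9)&0x3=0x0 → $0
  rs: (w>>7)&0x3=0x1 → $1

or $0, $1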